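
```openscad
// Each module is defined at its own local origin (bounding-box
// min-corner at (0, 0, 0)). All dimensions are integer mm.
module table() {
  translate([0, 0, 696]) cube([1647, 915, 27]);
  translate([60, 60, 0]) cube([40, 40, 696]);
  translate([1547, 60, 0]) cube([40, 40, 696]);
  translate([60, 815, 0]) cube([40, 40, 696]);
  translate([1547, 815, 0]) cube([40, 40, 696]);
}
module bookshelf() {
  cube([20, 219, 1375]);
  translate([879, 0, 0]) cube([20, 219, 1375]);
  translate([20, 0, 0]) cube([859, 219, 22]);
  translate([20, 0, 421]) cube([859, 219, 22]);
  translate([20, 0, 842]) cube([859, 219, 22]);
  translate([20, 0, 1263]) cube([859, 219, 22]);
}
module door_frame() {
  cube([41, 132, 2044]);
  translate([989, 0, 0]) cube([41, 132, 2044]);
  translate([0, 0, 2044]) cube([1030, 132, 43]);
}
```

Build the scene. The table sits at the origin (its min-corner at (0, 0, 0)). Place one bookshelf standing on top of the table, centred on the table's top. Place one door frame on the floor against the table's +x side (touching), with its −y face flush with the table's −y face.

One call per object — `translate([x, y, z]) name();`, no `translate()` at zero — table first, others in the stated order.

table();
translate([374, 348, 723]) bookshelf();
translate([1647, 0, 0]) door_frame();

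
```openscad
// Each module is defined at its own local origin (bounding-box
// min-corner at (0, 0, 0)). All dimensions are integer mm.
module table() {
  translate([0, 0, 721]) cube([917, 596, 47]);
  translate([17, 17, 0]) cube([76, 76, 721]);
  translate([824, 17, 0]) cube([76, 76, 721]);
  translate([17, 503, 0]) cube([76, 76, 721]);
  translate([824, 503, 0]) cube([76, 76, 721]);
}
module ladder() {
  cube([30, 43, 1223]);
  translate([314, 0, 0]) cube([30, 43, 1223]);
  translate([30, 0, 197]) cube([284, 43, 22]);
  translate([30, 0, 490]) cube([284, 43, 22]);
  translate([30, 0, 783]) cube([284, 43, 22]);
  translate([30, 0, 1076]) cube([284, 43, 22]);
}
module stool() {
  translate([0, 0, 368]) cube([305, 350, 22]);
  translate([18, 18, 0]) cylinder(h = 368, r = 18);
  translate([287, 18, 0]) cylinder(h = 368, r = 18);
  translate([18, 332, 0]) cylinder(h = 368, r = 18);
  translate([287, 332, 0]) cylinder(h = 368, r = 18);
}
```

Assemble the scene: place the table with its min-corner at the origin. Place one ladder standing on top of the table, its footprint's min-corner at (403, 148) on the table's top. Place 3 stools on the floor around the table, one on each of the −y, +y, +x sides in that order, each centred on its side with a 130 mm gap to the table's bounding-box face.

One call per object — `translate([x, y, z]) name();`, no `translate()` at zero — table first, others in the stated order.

table();
translate([403, 148, 768]) ladder();
translate([306, -480, 0]) stool();
translate([306, 726, 0]) stool();
translate([1047, 123, 0]) stool();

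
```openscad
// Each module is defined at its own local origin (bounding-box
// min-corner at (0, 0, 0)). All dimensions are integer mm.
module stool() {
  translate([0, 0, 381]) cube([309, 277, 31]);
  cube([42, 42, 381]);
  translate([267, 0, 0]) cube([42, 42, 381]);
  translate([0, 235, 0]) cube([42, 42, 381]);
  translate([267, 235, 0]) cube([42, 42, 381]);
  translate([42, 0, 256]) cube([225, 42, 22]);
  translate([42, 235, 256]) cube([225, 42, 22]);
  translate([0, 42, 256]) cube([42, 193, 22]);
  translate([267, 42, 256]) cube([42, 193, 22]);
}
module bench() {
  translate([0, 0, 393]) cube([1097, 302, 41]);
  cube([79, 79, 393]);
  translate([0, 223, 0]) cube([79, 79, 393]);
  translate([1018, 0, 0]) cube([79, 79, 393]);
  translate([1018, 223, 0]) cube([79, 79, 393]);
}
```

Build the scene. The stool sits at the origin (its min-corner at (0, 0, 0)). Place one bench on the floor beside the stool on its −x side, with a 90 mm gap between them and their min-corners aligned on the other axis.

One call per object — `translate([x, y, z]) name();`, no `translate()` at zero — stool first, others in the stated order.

stool();
translate([-1187, 0, 0]) bench();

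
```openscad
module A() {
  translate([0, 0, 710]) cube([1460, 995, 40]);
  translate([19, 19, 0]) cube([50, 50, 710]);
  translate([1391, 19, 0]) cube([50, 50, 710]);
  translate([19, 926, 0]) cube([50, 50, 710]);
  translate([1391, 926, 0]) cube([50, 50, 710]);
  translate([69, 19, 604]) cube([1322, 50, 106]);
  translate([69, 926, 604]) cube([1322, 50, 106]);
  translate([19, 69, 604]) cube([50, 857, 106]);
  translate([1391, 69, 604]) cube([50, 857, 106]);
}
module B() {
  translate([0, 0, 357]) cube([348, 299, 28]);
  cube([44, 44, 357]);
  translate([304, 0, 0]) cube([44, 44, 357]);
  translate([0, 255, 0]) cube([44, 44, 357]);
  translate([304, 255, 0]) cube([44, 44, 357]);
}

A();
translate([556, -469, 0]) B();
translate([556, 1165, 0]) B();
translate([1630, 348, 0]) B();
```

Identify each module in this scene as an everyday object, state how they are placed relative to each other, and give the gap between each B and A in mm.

Each stool's nearest face is 170 mm from the table's bounding box.

A is a table. B is a stool. Three stools sit around the table at the −y, +y, +x sides. The gap between each stool and the table is 170 mm.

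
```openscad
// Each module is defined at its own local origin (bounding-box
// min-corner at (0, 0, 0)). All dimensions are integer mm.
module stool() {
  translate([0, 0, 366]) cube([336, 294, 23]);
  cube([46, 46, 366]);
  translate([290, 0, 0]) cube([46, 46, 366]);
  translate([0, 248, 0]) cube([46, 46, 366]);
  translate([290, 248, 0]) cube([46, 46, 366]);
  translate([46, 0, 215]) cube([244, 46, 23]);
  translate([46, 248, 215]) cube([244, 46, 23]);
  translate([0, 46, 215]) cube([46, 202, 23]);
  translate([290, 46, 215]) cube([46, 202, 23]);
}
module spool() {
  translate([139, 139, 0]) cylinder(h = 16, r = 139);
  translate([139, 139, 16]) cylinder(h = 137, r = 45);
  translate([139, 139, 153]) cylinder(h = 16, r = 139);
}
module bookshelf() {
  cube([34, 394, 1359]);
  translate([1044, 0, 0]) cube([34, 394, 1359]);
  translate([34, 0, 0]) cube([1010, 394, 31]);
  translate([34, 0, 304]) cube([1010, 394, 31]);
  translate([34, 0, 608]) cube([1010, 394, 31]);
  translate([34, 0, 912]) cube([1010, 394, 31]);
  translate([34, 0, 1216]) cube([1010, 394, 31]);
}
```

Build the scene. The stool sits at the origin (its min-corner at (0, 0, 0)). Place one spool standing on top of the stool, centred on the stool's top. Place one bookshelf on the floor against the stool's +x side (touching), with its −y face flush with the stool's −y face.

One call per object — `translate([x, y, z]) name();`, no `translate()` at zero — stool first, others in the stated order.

stool();
translate([29, 8, 389]) spool();
translate([336, 0, 0]) bookshelf();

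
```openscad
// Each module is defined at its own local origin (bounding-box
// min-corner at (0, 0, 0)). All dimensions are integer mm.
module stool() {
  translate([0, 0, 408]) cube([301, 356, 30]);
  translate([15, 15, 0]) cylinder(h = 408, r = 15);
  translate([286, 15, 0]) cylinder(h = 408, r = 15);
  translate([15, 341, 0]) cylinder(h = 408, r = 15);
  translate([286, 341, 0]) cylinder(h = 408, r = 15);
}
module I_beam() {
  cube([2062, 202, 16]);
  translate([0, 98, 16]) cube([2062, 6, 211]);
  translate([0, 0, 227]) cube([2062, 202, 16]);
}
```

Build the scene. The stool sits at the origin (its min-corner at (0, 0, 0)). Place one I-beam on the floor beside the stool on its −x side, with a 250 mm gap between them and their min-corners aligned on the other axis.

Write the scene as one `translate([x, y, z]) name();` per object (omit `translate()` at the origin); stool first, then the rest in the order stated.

stool();
translate([-2312, 0, 0]) I_beam();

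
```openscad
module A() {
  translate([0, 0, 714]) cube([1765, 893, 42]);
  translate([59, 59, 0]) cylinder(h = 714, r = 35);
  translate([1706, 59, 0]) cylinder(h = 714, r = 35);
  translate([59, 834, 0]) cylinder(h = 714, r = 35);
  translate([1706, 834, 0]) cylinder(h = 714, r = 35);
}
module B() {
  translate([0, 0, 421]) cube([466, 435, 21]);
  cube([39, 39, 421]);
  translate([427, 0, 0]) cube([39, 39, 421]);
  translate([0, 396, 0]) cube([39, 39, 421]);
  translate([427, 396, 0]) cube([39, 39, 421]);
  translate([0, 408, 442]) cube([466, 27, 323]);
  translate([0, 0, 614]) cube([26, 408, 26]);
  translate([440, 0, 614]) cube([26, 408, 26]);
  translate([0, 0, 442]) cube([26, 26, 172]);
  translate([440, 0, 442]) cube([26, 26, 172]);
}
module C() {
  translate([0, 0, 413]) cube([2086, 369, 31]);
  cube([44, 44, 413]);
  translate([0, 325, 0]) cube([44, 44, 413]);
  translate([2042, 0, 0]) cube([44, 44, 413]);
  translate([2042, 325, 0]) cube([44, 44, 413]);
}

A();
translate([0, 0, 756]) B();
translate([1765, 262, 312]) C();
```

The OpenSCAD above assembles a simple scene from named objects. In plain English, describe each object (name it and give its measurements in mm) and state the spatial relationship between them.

A is a table with a 1765×893 mm rectangular top, 42 mm thick, top surface at z = 756 mm, supported by four round legs of 70 mm diameter, each leg's bounding box inset 24 mm from the nearest pair of top edges, running from the floor.

B is a chair: 466×435 mm seat, 21 mm thick, top at z = 442 mm, on four 39 mm square corner legs flush with the seat edges. A 27 mm thick backrest slab spans the full seat width, extending 323 mm above the seat top, its back face flush with the seat's +y edge. Two armrests of 26×26 mm section run along each side from the seat's front edge to the front of the backrest, top faces 198 mm above the seat top and outer faces flush with the seat's x-edges; a 26×26 mm post under the front of each armrest stands on the seat at the front corner.

C is a long wooden bench with a 2086 mm (x) × 369 mm (y) seat, 31 mm thick, its top surface 444 mm above the floor. Four 44 mm square legs at the seat corners, flush with the edges, run from z = 0 to the seat underside.

The chair is on top of the table. The bench is beside the table with their tops flush at z = 756.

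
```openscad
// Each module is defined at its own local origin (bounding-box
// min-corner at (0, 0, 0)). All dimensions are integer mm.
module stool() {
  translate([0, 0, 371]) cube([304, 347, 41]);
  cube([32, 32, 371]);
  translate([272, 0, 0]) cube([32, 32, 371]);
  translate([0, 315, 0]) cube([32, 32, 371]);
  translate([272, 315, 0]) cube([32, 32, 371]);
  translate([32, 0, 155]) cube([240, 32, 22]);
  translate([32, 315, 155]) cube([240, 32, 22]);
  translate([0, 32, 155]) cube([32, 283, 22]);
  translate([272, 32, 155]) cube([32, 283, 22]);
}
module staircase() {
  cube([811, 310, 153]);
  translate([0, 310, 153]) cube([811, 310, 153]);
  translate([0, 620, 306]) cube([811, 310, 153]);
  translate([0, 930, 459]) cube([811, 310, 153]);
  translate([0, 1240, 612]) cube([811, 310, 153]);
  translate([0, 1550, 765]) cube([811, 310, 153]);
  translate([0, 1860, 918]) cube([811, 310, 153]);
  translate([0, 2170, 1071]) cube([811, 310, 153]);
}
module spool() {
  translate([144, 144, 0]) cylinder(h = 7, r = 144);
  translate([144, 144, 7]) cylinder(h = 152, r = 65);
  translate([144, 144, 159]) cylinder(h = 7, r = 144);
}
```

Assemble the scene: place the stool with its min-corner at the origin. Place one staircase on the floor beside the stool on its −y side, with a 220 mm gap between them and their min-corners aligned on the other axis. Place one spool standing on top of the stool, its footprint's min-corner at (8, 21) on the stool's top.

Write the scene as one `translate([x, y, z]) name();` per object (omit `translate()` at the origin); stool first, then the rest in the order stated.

stool();
translate([0, -2700, 0]) staircase();
translate([8, 21, 412]) spool();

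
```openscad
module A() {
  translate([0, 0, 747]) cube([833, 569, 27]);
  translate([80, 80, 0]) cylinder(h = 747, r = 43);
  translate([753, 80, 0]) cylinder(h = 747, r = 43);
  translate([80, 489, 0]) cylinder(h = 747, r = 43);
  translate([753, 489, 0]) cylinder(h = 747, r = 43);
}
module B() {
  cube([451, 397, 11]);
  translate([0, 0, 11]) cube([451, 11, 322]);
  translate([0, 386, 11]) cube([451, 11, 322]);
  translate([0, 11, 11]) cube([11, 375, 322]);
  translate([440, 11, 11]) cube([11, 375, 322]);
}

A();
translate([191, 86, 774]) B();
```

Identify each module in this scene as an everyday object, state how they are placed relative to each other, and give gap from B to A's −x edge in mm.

A is a table. B is an open box. The open box is on top of the table, centred. The gap from the open box to the table's −x edge is 191 mm.

The open box's min-x is at 191; the table's min-x is 0; gap = 191 mm.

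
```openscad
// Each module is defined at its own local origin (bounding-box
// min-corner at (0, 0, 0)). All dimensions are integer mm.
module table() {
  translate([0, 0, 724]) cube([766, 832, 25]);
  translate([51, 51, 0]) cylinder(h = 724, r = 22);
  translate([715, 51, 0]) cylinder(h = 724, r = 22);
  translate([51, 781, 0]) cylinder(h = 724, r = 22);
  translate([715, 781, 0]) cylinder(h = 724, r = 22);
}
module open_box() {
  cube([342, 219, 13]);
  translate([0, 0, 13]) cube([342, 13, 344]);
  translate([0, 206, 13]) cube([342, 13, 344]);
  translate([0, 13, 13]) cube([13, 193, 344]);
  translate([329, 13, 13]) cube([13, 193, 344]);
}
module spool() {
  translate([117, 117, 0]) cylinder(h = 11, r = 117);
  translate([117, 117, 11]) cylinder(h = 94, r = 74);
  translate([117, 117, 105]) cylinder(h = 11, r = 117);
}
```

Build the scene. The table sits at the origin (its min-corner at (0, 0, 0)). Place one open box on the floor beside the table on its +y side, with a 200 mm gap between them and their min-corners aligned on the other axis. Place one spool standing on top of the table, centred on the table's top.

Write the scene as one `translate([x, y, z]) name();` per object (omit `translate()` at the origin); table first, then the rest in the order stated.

table();
translate([0, 1032, 0]) open_box();
translate([266, 299, 749]) spool();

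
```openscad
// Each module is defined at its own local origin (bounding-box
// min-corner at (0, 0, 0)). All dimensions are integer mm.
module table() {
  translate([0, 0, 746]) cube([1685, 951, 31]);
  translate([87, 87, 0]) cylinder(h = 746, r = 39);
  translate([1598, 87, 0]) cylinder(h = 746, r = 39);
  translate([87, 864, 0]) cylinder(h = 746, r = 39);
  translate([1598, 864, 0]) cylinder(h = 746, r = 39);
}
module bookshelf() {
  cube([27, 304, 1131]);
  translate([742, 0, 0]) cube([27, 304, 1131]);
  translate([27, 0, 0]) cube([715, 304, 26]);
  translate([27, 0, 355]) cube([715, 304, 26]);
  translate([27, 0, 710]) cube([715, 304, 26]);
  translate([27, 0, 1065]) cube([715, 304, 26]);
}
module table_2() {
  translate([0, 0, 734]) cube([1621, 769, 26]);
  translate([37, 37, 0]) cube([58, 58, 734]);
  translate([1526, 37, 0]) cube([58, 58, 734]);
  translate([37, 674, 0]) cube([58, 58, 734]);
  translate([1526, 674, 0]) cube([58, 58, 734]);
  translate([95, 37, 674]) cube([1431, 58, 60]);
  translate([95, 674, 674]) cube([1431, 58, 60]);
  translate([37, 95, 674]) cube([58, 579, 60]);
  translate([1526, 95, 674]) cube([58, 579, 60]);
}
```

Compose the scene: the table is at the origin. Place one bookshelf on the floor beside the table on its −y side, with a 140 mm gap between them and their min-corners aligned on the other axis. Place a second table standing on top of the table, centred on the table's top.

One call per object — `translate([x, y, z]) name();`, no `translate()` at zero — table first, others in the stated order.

table();
translate([0, -444, 0]) bookshelf();
translate([32, 91, 777]) table_2();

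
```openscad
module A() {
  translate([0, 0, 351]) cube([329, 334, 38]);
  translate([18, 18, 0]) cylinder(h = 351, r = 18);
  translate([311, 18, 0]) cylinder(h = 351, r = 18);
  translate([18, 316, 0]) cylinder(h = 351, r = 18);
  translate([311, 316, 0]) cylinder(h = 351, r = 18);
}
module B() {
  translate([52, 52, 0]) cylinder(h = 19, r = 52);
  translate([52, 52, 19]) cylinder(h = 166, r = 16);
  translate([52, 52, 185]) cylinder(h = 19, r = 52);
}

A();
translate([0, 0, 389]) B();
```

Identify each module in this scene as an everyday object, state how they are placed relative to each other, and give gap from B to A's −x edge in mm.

The spool's min-x is at 0; the stool's min-x is 0; gap = 0 mm.

A is a stool. B is a spool. The spool is on top of the stool. The gap from the spool to the stool's −x edge is 0 mm.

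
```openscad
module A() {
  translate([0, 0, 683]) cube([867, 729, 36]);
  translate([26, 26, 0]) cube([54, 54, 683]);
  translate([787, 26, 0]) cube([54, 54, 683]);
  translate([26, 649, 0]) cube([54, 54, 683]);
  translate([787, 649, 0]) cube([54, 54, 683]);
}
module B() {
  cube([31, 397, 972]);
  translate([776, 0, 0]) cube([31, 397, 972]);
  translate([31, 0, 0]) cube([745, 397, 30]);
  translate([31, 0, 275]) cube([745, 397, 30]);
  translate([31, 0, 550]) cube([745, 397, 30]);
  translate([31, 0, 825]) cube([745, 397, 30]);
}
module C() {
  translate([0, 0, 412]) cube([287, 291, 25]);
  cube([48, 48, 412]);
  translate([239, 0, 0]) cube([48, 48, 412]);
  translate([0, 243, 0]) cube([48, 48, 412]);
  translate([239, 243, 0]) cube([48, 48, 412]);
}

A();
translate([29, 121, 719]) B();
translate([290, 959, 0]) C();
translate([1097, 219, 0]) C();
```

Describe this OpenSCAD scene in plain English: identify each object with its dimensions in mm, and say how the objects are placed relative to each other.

A is a rectangular dining table. The top is 867×729×36 mm with its upper surface at z = 719 mm. It stands on four 54×54 mm square legs, each inset 26 mm from the nearest pair of top edges, running from the floor to the underside of the top.

B is a bookshelf 807 mm wide overall, 397 mm deep and 972 mm tall. The two sides are 31 mm thick vertical panels. 4 horizontal shelves of 30 mm thickness span between the inner faces of the sides; the lowest shelf sits on the floor and shelves are stacked with a clear vertical gap of 245 mm between each pair.

C is a four-legged stool. The seat is a 287×291×25 mm slab whose top surface is at z = 437 mm; four square legs, each 48×48 mm in cross-section, run from the floor (z = 0) to the underside of the seat, each flush with a corner of the seat.

The bookshelf is on top of the table. Two stools sit around the table at the +y, +x sides.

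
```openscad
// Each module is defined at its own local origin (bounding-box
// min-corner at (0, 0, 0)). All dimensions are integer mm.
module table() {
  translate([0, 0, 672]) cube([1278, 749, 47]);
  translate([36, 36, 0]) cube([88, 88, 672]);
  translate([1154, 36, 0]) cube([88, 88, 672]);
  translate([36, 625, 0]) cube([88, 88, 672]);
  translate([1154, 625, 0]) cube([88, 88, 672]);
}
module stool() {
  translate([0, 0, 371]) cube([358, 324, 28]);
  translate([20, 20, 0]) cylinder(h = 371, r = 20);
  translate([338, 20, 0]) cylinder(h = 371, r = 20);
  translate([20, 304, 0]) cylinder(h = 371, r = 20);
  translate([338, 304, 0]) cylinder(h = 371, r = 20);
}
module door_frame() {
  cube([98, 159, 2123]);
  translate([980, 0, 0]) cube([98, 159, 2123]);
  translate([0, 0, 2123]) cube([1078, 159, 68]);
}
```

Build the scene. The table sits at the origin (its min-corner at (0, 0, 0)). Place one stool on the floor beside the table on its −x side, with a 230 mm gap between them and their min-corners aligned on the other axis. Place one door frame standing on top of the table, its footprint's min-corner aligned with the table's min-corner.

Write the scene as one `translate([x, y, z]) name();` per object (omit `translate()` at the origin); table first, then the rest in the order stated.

table();
translate([-588, 0, 0]) stool();
translate([0, 0, 719]) door_frame();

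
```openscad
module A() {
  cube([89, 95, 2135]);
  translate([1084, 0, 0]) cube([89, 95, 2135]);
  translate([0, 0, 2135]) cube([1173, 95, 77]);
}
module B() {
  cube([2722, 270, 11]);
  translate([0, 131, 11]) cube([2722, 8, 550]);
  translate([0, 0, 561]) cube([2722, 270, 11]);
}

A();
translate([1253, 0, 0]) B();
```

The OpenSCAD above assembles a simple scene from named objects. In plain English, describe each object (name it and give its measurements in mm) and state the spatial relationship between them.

A is a rectangular door frame: two vertical jambs of 89×95 mm section, 2135 mm tall, with a clear opening 995 mm wide between their inner faces. A header 77 mm tall and 95 mm deep lies on top of the jambs and spans the full outside width.

B is an I-beam lying along x, 2722 mm long. Overall section height 572 mm. Two flanges 270 mm wide (y) and 11 mm thick, one on the floor and one at the top; a web 8 mm thick runs between them, centred on the flange width.

The I-beam is on the floor beside the door frame on its +x side.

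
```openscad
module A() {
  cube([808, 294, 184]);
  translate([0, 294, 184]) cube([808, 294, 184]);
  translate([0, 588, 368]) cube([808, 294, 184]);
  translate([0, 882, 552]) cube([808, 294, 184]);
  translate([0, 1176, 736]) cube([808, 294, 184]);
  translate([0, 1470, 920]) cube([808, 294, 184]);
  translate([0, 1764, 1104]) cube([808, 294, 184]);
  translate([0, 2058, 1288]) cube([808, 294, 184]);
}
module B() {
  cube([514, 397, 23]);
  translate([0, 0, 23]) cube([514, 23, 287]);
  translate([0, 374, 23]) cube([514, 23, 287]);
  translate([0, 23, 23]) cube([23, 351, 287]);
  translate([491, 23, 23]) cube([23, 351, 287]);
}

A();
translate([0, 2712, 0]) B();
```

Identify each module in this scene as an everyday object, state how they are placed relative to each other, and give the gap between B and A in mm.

A is a staircase. B is an open box. The open box is on the floor beside the staircase on its +y side. The gap between the open box and the staircase is 360 mm.

The open box's nearest face is 360 mm from the staircase's +y face.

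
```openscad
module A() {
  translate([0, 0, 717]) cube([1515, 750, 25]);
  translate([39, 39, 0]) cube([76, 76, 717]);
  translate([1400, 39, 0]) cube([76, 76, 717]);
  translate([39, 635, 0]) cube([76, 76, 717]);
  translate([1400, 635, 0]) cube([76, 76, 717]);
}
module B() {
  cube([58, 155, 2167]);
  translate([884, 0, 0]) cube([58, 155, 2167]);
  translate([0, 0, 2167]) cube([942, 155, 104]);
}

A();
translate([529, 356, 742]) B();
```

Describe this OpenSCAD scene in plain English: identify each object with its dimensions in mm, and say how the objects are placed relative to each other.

A is a rectangular dining table. The top is 1515×750×25 mm with its upper surface at z = 742 mm. It stands on four 76×76 mm square legs, each inset 39 mm from the nearest pair of top edges, running from the floor to the underside of the top.

B is a rectangular door frame: two vertical jambs of 58×155 mm section, 2167 mm tall, with a clear opening 826 mm wide between their inner faces. A header 104 mm tall and 155 mm deep lies on top of the jambs and spans the full outside width.

The door frame is on top of the table.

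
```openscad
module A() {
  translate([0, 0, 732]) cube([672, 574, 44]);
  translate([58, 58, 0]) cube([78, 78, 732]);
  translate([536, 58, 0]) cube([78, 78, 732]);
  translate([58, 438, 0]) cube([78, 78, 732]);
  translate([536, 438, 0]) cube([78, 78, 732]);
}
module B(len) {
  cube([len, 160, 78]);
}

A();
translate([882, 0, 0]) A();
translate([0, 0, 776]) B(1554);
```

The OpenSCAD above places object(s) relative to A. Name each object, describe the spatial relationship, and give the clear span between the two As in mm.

Second table starts at x = 882; first ends at x = 672; clear span = 882 − 672 = 210 mm.

A is a table. B is a beam. A beam spans the tops of two tables. The clear span between the two tables is 210 mm.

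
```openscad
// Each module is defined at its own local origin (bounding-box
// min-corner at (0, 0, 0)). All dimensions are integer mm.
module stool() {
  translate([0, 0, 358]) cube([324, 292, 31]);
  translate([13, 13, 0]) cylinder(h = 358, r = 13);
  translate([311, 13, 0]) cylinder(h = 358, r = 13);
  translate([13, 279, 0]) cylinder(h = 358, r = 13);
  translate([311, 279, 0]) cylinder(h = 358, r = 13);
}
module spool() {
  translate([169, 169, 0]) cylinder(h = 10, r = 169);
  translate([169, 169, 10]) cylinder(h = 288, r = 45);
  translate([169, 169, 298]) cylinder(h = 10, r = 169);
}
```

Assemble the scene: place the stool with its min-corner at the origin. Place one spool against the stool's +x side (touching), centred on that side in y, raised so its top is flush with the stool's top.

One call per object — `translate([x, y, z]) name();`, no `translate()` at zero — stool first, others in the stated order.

stool();
translate([324, -23, 81]) spool();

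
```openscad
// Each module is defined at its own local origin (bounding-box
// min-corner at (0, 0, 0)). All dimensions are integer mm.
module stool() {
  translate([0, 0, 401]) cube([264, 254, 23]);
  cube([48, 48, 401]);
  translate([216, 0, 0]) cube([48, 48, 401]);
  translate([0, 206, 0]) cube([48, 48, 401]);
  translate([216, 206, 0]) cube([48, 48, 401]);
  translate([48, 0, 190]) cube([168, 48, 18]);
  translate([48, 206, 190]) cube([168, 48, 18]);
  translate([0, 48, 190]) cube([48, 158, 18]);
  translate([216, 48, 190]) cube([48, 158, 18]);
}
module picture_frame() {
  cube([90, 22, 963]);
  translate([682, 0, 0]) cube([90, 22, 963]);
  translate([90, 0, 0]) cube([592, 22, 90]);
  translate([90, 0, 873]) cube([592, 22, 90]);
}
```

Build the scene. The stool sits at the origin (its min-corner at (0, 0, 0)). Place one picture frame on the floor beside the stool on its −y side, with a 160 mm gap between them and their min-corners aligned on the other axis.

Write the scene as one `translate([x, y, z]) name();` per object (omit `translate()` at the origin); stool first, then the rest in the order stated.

stool();
translate([0, -182, 0]) picture_frame();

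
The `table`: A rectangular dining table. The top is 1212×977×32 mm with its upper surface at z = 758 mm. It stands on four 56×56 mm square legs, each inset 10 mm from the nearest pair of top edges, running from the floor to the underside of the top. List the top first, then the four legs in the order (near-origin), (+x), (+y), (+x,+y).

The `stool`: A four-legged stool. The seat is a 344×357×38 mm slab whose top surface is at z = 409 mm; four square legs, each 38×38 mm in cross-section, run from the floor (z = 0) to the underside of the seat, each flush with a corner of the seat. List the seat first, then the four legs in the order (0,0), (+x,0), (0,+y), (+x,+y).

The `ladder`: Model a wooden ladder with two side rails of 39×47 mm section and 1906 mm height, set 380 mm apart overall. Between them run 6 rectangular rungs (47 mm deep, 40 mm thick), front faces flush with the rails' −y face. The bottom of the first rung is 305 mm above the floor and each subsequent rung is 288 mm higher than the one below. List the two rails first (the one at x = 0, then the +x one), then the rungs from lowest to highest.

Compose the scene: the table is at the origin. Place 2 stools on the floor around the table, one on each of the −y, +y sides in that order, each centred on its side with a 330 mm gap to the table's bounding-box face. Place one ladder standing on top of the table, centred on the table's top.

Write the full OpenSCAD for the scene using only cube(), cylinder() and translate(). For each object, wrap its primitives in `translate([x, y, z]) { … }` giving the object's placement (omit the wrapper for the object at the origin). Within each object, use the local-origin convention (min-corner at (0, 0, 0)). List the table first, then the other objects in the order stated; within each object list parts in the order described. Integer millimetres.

translate([0, 0, 726]) cube([1212, 977, 32]);
translate([10, 10, 0]) cube([56, 56, 726]);
translate([1146, 10, 0]) cube([56, 56, 726]);
translate([10, 911, 0]) cube([56, 56, 726]);
translate([1146, 911, 0]) cube([56, 56, 726]);
translate([434, -687, 0]) {
  translate([0, 0, 371]) cube([344, 357, 38]);
  cube([38, 38, 371]);
  translate([306, 0, 0]) cube([38, 38, 371]);
  translate([0, 319, 0]) cube([38, 38, 371]);
  translate([306, 319, 0]) cube([38, 38, 371]);
}
translate([434, 1307, 0]) {
  translate([0, 0, 371]) cube([344, 357, 38]);
  cube([38, 38, 371]);
  translate([306, 0, 0]) cube([38, 38, 371]);
  translate([0, 319, 0]) cube([38, 38, 371]);
  translate([306, 319, 0]) cube([38, 38, 371]);
}
translate([416, 465, 758]) {
  cube([39, 47, 1906]);
  translate([341, 0, 0]) cube([39, 47, 1906]);
  translate([39, 0, 305]) cube([302, 47, 40]);
  translate([39, 0, 593]) cube([302, 47, 40]);
  translate([39, 0, 881]) cube([302, 47, 40]);
  translate([39, 0, 1169]) cube([302, 47, 40]);
  translate([39, 0, 1457]) cube([302, 47, 40]);
  translate([39, 0, 1745]) cube([302, 47, 40]);
}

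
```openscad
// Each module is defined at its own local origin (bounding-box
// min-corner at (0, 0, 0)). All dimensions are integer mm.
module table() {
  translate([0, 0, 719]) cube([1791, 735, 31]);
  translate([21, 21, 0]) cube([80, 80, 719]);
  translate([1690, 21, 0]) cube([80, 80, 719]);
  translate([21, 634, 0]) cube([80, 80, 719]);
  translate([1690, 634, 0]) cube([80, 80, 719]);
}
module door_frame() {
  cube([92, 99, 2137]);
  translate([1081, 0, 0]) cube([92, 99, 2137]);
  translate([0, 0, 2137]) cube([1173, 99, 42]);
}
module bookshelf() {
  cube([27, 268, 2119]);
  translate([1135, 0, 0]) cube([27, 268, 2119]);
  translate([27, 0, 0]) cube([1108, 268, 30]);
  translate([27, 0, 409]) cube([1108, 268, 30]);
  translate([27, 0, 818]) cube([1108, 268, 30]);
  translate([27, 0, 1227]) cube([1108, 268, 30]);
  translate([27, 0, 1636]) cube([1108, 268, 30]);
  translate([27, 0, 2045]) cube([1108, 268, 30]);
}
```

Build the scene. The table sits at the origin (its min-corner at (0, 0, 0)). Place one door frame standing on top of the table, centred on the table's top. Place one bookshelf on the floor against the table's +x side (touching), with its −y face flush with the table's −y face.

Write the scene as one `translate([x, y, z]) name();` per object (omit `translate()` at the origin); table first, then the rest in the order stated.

table();
translate([309, 318, 750]) door_frame();
translate([1791, 0, 0]) bookshelf();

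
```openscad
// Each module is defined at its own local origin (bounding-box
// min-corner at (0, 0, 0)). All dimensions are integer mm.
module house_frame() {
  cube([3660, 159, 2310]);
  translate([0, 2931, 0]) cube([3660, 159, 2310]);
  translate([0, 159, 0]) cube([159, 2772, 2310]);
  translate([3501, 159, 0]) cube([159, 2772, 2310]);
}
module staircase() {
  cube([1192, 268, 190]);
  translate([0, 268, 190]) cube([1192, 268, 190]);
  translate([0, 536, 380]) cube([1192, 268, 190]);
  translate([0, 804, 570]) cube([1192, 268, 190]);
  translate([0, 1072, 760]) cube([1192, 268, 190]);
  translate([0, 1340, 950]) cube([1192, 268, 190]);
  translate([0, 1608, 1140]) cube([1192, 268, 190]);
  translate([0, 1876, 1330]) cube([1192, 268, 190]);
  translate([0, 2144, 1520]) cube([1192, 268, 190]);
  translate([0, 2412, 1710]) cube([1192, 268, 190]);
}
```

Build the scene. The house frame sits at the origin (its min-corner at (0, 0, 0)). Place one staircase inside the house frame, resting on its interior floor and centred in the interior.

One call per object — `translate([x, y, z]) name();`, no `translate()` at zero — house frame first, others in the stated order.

house_frame();
translate([1234, 205, 0]) staircase();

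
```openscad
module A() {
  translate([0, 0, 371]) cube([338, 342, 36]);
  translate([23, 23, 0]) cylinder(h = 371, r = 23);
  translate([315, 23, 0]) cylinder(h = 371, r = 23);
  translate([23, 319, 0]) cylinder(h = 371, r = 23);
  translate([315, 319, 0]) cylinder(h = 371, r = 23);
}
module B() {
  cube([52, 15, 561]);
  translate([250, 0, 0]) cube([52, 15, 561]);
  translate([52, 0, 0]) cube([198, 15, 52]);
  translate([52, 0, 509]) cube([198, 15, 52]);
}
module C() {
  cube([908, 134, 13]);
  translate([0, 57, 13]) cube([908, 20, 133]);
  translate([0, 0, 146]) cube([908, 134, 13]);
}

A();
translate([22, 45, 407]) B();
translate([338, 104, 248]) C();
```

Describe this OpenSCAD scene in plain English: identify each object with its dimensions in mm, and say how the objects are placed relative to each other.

A is a simple wooden stool: a rectangular seat 338 mm (x) by 342 mm (y), 36 mm thick, top face at z = 407 mm, on four round legs, each 46 mm in diameter. The legs rest on z = 0, each leg's axis is inset half a diameter from the nearest pair of seat edges (so the leg's bounding box is flush with the corner).

B is a rectangular picture frame lying in the x–z plane (depth along y). The opening is 198 mm wide (x) by 457 mm tall (z), surrounded by a border 52 mm wide on all four sides. The frame is 15 mm deep and is made of two full-height vertical stiles with two horizontal rails fitted between them.

C is an I-beam lying along x, 908 mm long. Overall section height 159 mm. Two flanges 134 mm wide (y) and 13 mm thick, one on the floor and one at the top; a web 20 mm thick runs between them, centred on the flange width.

The picture frame is on top of the stool. The I-beam is beside the stool with their tops flush at z = 407.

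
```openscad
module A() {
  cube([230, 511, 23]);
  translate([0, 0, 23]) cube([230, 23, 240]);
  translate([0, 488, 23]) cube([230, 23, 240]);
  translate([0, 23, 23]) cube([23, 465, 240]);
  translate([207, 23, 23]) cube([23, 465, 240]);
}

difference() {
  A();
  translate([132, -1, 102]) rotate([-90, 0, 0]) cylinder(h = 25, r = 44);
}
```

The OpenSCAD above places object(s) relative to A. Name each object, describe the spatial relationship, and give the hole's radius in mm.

A is an open box. The open box has a circular hole through its front wall. The hole's radius is 44 mm.

The subtracted cylinder has r = 44 mm.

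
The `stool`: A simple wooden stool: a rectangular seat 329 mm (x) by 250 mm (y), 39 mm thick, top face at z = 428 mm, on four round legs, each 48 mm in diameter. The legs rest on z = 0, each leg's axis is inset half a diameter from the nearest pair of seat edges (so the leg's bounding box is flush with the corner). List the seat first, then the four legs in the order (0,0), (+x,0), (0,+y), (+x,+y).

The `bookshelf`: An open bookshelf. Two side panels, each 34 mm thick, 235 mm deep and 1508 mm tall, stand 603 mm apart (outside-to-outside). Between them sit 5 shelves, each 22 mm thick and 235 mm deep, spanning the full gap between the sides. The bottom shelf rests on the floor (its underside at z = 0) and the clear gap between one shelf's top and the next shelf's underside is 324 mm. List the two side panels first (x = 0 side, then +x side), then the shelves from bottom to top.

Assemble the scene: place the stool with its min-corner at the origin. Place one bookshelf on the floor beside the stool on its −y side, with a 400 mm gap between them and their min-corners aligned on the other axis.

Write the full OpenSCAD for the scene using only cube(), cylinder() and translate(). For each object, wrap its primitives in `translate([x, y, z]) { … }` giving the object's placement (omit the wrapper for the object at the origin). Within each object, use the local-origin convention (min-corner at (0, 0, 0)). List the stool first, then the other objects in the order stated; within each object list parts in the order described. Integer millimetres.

translate([0, 0, 389]) cube([329, 250, 39]);
translate([24, 24, 0]) cylinder(h = 389, r = 24);
translate([305, 24, 0]) cylinder(h = 389, r = 24);
translate([24, 226, 0]) cylinder(h = 389, r = 24);
translate([305, 226, 0]) cylinder(h = 389, r = 24);
translate([0, -635, 0]) {
  cube([34, 235, 1508]);
  translate([569, 0, 0]) cube([34, 235, 1508]);
  translate([34, 0, 0]) cube([535, 235, 22]);
  translate([34, 0, 346]) cube([535, 235, 22]);
  translate([34, 0, 692]) cube([535, 235, 22]);
  translate([34, 0, 1038]) cube([535, 235, 22]);
  translate([34, 0, 1384]) cube([535, 235, 22]);
}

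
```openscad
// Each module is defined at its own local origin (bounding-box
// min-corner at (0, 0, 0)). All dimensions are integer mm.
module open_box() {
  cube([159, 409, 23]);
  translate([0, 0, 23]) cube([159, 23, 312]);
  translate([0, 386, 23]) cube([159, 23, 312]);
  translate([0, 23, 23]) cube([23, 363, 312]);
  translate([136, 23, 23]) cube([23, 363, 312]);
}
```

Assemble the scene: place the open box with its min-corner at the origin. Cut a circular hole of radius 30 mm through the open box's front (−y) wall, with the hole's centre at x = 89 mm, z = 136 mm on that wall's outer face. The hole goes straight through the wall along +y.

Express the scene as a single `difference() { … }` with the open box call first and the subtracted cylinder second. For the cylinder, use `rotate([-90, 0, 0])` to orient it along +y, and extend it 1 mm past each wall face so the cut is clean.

difference() {
  open_box();
  translate([89, -1, 136]) rotate([-90, 0, 0]) cylinder(h = 25, r = 30);
}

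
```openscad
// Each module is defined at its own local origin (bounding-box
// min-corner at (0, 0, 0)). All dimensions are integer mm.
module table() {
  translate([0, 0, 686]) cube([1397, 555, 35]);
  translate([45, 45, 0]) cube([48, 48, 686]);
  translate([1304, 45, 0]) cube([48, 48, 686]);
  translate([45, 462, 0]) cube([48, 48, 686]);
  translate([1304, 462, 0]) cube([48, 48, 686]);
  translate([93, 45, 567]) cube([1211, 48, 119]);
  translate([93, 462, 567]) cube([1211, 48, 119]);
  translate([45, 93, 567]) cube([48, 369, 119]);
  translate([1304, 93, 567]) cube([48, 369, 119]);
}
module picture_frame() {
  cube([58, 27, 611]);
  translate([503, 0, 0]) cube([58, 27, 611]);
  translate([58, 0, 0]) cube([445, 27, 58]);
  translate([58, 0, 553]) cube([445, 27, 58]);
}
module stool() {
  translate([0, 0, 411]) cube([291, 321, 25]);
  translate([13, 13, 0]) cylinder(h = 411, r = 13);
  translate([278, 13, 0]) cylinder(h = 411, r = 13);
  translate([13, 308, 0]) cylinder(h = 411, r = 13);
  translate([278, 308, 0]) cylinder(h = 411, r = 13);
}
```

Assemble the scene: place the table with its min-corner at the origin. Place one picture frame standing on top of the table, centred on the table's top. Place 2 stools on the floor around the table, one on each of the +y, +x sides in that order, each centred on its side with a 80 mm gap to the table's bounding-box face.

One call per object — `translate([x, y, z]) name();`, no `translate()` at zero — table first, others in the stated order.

table();
translate([418, 264, 721]) picture_frame();
translate([553, 635, 0]) stool();
translate([1477, 117, 0]) stool();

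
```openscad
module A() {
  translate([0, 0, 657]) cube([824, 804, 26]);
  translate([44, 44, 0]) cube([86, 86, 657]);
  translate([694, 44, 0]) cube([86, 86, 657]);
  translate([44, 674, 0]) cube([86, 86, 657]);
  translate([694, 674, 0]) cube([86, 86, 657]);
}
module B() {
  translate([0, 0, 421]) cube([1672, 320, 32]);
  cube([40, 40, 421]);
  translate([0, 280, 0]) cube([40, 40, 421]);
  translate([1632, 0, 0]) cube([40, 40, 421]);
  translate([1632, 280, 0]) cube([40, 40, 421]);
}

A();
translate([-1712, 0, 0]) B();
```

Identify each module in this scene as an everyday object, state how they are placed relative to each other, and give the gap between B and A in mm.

A is a table. B is a bench. The bench is on the floor beside the table on its −x side. The gap between the bench and the table is 40 mm.

The bench's nearest face is 40 mm from the table's −x face.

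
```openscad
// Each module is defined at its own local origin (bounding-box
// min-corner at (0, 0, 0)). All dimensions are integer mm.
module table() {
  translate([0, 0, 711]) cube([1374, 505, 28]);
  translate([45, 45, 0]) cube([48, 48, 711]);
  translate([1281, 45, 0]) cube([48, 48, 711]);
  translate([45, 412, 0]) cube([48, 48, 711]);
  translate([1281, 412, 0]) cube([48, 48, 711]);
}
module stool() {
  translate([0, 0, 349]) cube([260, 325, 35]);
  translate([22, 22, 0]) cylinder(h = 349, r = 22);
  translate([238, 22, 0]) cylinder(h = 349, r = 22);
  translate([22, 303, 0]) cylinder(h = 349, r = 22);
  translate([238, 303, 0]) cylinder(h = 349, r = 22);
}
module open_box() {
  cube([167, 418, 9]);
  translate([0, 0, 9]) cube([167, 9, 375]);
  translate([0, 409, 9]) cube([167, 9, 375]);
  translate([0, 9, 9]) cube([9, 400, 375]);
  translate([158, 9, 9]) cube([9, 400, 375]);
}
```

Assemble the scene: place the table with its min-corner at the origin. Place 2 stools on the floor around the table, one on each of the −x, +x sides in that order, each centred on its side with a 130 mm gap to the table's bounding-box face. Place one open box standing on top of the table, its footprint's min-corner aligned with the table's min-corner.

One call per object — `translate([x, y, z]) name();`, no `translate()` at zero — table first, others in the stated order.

table();
translate([-390, 90, 0]) stool();
translate([1504, 90, 0]) stool();
translate([0, 0, 739]) open_box();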